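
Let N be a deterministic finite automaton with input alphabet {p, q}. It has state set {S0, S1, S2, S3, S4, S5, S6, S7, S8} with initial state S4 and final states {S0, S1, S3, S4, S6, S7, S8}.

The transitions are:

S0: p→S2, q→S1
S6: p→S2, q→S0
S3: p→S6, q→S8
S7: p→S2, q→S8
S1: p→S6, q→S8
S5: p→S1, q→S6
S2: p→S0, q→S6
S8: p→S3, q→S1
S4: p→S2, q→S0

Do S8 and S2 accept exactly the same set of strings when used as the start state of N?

No

First remove the unreachable states {S5,S7}; 7 states remain.
Start with accepting vs non-accepting: {S0,S1,S3,S4,S6,S8} | {S2}.
Refine {S0,S1,S3,S4,S6,S8} on symbol p: members go to different blocks, giving {S0,S4,S6} and {S1,S3,S8}.
On input q, block {S0,S4,S6} splits into {S4,S6} and {S0}.
Refine {S1,S3,S8} on symbol p: members go to different blocks, giving {S1,S3} and {S8}.
Stable partition: {S4,S6} | {S2} | {S1,S3} | {S0} | {S8} — 5 equivalence classes.
S8 and S2 end up in different blocks, so they are distinguishable. For instance, the string 'ε' is accepted from only S8.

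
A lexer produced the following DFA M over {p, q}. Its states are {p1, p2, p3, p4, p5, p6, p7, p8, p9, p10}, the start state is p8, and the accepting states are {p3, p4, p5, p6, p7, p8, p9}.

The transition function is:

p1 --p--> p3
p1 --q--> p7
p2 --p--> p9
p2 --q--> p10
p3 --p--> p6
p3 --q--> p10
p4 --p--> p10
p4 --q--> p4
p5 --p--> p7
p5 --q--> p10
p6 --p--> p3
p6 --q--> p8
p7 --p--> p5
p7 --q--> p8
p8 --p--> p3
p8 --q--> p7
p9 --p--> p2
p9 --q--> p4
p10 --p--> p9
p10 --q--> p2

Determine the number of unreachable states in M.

No path from p8 leads to p1; the other 9 states are all reachable.

1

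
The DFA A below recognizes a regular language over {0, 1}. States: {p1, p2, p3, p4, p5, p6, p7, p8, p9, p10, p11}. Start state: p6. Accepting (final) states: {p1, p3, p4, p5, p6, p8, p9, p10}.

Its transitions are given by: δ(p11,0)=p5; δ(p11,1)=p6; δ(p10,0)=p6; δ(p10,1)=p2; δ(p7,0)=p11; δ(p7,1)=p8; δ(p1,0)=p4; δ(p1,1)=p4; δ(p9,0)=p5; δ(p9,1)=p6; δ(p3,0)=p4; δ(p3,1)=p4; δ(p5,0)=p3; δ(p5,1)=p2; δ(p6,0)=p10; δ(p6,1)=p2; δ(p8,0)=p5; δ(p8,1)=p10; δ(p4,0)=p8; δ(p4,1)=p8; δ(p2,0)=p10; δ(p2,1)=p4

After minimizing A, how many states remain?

First remove the unreachable states {p1,p7,p9,p11}; 7 states remain.
P0 = {p3,p4,p5,p6,p8,p10} | {p2}.
Refine {p3,p4,p5,p6,p8,p10} on symbol 1: members go to different blocks, giving {p3,p4,p8} and {p5,p6,p10}.
Split {p3,p4,p8} by δ(·,0) → {p3,p4} and {p8}.
Split {p3,p4} by δ(·,0) → {p3} and {p4}.
Split {p5,p6,p10} by δ(·,0) → {p6,p10} and {p5}.
No further refinement is possible. Final partition (6 blocks): {p3} | {p2} | {p6,p10} | {p8} | {p4} | {p5}.

6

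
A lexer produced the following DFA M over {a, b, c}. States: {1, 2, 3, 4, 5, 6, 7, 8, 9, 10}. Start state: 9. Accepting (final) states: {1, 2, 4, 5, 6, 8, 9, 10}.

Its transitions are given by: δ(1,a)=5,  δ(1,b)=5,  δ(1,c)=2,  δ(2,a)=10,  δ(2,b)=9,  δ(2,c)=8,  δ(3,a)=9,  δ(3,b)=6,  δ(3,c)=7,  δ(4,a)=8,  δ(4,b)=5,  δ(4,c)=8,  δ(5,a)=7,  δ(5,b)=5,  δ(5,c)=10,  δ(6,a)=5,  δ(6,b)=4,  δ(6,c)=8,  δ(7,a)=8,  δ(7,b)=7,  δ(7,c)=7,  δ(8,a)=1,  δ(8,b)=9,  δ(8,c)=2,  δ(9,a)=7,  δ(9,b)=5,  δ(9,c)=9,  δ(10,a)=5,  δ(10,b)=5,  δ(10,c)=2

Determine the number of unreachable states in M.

No path from 9 leads to 3, 4, 6; the other 7 states are all reachable.

3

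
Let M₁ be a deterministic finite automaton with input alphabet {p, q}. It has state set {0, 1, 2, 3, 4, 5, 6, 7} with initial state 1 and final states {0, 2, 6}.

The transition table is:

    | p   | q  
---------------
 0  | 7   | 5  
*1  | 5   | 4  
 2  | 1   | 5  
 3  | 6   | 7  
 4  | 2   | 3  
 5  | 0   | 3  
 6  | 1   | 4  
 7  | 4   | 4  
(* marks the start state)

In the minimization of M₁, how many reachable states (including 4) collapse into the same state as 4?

2

Every state is reachable, so we keep all 8.
P0 = {0,2,6} | {1,3,4,5,7}.
Split {1,3,4,5,7} by δ(·,p) → {3,4,5} and {1,7}.
Split {3,4,5} by δ(·,q) → {4,5} and {3}.
No further refinement is possible. Final partition (4 blocks): {0,2,6} | {4,5} | {1,7} | {3}.
The equivalence class containing 4 is {4,5}, of size 2.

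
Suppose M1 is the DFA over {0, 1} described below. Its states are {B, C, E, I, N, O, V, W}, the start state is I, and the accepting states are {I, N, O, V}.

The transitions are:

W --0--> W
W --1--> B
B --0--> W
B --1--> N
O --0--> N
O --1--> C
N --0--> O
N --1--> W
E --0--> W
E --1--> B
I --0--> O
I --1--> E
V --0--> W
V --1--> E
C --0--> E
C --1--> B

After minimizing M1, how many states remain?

3

First remove the unreachable states {V}; 7 states remain.
Initial partition by acceptance: {I,N,O} | {B,C,E,W}.
Split {B,C,E,W} by δ(·,1) → {C,E,W} and {B}.
Stable partition: {I,N,O} | {C,E,W} | {B} — 3 equivalence classes.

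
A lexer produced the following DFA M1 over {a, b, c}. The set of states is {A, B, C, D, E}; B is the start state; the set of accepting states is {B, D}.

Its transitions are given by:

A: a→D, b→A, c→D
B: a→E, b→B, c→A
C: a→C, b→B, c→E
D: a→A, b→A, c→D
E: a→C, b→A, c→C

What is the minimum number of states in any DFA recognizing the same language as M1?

Start with accepting vs non-accepting: {B,D} | {A,C,E}.
Split {B,D} by δ(·,b) → {B} and {D}.
Refine {A,C,E} on symbol a: members go to different blocks, giving {C,E} and {A}.
On input b, block {C,E} splits into {C} and {E}.
Stable partition: {B} | {C} | {D} | {A} | {E} — 5 equivalence classes.

5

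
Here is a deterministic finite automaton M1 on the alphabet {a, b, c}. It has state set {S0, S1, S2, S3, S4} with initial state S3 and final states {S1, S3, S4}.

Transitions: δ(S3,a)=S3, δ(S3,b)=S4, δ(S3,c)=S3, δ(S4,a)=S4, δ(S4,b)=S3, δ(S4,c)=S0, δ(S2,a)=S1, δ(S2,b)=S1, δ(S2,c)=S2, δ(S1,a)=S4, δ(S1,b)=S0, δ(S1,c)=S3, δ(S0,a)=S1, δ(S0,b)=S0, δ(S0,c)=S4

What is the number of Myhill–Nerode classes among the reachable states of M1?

4

First remove the unreachable states {S2}; 4 states remain.
Start with accepting vs non-accepting: {S1,S3,S4} | {S0}.
Split {S1,S3,S4} by δ(·,b) → {S3,S4} and {S1}.
On input c, block {S3,S4} splits into {S3} and {S4}.
No further refinement is possible. Final partition (4 blocks): {S3} | {S0} | {S1} | {S4}.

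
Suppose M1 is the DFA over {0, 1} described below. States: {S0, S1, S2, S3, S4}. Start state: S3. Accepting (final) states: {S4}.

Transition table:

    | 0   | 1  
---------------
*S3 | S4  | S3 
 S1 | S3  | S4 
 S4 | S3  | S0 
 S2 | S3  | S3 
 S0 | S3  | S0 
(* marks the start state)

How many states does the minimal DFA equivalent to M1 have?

States {S1,S2} cannot be reached from the start state, so discard them.
Initial partition by acceptance: {S4} | {S0,S3}.
Refine {S0,S3} on symbol 0: members go to different blocks, giving {S0} and {S3}.
Stable partition: {S4} | {S0} | {S3} — 3 equivalence classes.

3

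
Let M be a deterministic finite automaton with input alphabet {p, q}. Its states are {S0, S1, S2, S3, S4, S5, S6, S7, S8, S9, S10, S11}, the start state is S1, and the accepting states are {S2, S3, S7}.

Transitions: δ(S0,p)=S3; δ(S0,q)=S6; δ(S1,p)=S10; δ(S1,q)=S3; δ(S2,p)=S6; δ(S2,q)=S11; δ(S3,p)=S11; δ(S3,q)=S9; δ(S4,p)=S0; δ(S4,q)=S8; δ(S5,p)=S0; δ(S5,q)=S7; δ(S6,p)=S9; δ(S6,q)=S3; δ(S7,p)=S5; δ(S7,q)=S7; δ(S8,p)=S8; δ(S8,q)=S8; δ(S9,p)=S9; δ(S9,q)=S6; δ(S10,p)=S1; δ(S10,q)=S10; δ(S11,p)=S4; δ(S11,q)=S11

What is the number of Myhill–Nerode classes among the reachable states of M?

States {S2,S5,S7} cannot be reached from the start state, so discard them.
Start with accepting vs non-accepting: {S3} | {S0,S1,S4,S6,S8,S9,S10,S11}.
On input p, block {S0,S1,S4,S6,S8,S9,S10,S11} splits into {S1,S4,S6,S8,S9,S10,S11} and {S0}.
Refine {S1,S4,S6,S8,S9,S10,S11} on symbol p: members go to different blocks, giving {S1,S6,S8,S9,S10,S11} and {S4}.
Refine {S1,S6,S8,S9,S10,S11} on symbol p: members go to different blocks, giving {S1,S6,S8,S9,S10} and {S11}.
Split {S1,S6,S8,S9,S10} by δ(·,q) → {S8,S9,S10} and {S1,S6}.
Refine {S8,S9,S10} on symbol p: members go to different blocks, giving {S8,S9} and {S10}.
On input q, block {S8,S9} splits into {S8} and {S9}.
On input p, block {S1,S6} splits into {S1} and {S6}.
Stable partition: {S3} | {S8} | {S0} | {S4} | {S11} | {S1} | {S10} | {S9} | {S6} — 9 equivalence classes.

9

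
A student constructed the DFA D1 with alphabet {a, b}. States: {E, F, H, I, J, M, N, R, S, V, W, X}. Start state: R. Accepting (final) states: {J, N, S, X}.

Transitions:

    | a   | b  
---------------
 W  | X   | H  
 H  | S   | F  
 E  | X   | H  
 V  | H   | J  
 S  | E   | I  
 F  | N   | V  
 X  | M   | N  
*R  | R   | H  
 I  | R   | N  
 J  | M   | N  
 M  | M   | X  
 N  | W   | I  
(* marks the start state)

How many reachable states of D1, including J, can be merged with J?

P0 = {J,N,S,X} | {E,F,H,I,M,R,V,W}.
On input b, block {J,N,S,X} splits into {N,S} and {J,X}.
Split {E,F,H,I,M,R,V,W} by δ(·,a) → {I,M,R,V} and {F,H} and {E,W}.
Split {I,M,R,V} by δ(·,a) → {I,M,R} and {V}.
Refine {I,M,R} on symbol b: members go to different blocks, giving {I} and {R} and {M}.
On input b, block {F,H} splits into {F} and {H}.
The partition is now stable with 9 blocks: {N,S} | {I} | {J,X} | {F} | {E,W} | {V} | {R} | {M} | {H}.
The equivalence class containing J is {J,X}, of size 2.

2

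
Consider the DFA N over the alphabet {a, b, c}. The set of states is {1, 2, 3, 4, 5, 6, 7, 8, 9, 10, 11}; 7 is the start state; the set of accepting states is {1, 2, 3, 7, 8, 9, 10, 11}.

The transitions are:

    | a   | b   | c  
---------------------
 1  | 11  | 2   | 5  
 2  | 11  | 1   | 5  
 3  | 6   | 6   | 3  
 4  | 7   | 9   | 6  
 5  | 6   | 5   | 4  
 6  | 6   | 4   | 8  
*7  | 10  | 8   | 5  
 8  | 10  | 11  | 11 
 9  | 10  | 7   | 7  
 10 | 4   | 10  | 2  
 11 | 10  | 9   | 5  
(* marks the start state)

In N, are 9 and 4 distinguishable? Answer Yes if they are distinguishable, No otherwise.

Yes

States {3} cannot be reached from the start state, so discard them.
Start with accepting vs non-accepting: {1,2,7,8,9,10,11} | {4,5,6}.
On input a, block {1,2,7,8,9,10,11} splits into {1,2,7,8,9,11} and {10}.
Split {1,2,7,8,9,11} by δ(·,a) → {7,8,9,11} and {1,2}.
On input c, block {7,8,9,11} splits into {7,11} and {8,9}.
Split {4,5,6} by δ(·,a) → {5,6} and {4}.
Refine {5,6} on symbol b: members go to different blocks, giving {5} and {6}.
No further refinement is possible. Final partition (7 blocks): {7,11} | {5} | {10} | {1,2} | {8,9} | {4} | {6}.
9 and 4 end up in different blocks, so they are distinguishable. For instance, the string 'ε' is accepted from only 9.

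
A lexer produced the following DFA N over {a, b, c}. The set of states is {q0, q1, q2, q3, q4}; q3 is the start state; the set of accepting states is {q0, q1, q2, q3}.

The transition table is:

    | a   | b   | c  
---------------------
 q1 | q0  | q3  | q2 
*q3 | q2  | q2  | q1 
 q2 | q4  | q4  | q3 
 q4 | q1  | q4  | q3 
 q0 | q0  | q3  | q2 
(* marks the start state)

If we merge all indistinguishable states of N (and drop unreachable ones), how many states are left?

Every state is reachable, so we keep all 5.
P0 = {q0,q1,q2,q3} | {q4}.
On input a, block {q0,q1,q2,q3} splits into {q0,q1,q3} and {q2}.
On input a, block {q0,q1,q3} splits into {q0,q1} and {q3}.
No further refinement is possible. Final partition (4 blocks): {q0,q1} | {q4} | {q2} | {q3}.

4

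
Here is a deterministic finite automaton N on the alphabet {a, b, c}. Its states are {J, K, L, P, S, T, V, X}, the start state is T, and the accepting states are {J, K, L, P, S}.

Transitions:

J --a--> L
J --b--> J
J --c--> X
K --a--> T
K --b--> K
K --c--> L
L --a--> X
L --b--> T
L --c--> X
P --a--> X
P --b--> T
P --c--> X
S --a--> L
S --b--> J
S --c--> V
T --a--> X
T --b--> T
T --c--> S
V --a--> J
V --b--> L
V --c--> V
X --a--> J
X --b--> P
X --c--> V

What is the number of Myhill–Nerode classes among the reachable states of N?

4

States {K} cannot be reached from the start state, so discard them.
Start with accepting vs non-accepting: {J,L,P,S} | {T,V,X}.
Refine {J,L,P,S} on symbol a: members go to different blocks, giving {J,S} and {L,P}.
On input a, block {T,V,X} splits into {V,X} and {T}.
No further refinement is possible. Final partition (4 blocks): {J,S} | {V,X} | {L,P} | {T}.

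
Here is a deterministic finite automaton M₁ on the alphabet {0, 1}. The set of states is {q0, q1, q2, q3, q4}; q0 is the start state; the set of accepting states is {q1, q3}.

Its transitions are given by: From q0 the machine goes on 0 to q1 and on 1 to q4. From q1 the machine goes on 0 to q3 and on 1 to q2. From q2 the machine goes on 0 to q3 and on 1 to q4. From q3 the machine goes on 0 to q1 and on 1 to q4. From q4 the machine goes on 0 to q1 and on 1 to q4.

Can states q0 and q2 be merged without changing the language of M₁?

Yes

Every state is reachable, so we keep all 5.
Start with accepting vs non-accepting: {q1,q3} | {q0,q2,q4}.
No further refinement is possible. Final partition (2 blocks): {q1,q3} | {q0,q2,q4}.
q0 and q2 lie in the same block of the stable partition, so they are equivalent — no string distinguishes them.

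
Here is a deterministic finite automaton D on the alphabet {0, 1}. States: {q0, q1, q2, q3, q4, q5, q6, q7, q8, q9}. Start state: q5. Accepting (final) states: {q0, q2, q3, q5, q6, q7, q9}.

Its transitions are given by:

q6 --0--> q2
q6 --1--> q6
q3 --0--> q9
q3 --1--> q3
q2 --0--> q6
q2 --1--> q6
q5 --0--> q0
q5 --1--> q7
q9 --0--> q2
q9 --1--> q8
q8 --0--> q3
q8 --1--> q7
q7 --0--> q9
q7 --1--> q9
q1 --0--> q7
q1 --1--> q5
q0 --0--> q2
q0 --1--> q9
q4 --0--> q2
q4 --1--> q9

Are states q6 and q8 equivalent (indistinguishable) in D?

No

States {q1,q4} cannot be reached from the start state, so discard them.
Start with accepting vs non-accepting: {q0,q2,q3,q5,q6,q7,q9} | {q8}.
Refine {q0,q2,q3,q5,q6,q7,q9} on symbol 1: members go to different blocks, giving {q0,q2,q3,q5,q6,q7} and {q9}.
On input 0, block {q0,q2,q3,q5,q6,q7} splits into {q0,q2,q5,q6} and {q3,q7}.
Refine {q0,q2,q5,q6} on symbol 1: members go to different blocks, giving {q2,q6} and {q0} and {q5}.
On input 1, block {q3,q7} splits into {q3} and {q7}.
The partition is now stable with 7 blocks: {q2,q6} | {q8} | {q9} | {q3} | {q0} | {q5} | {q7}.
q6 and q8 end up in different blocks, so they are distinguishable. For instance, the string 'ε' is accepted from only q6.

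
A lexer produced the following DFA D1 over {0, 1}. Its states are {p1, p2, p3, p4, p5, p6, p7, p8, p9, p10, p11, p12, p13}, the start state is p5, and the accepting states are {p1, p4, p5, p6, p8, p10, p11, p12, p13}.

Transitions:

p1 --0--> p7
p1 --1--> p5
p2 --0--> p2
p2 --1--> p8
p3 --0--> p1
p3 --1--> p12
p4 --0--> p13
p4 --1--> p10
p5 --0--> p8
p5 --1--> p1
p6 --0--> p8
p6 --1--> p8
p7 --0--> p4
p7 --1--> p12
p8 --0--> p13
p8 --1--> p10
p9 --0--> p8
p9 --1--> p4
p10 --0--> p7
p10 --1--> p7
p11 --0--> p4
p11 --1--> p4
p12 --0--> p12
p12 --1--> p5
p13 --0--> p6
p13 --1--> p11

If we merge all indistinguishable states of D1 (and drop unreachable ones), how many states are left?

8

First remove the unreachable states {p2,p3,p9}; 10 states remain.
P0 = {p1,p4,p5,p6,p8,p10,p11,p12,p13} | {p7}.
Split {p1,p4,p5,p6,p8,p10,p11,p12,p13} by δ(·,0) → {p4,p5,p6,p8,p11,p12,p13} and {p1,p10}.
Refine {p4,p5,p6,p8,p11,p12,p13} on symbol 1: members go to different blocks, giving {p6,p11,p12,p13} and {p4,p5,p8}.
On input 0, block {p6,p11,p12,p13} splits into {p6,p11} and {p12,p13}.
Refine {p1,p10} on symbol 1: members go to different blocks, giving {p1} and {p10}.
On input 0, block {p4,p5,p8} splits into {p4,p8} and {p5}.
Refine {p12,p13} on symbol 0: members go to different blocks, giving {p12} and {p13}.
No further refinement is possible. Final partition (8 blocks): {p6,p11} | {p7} | {p1} | {p4,p8} | {p12} | {p10} | {p5} | {p13}.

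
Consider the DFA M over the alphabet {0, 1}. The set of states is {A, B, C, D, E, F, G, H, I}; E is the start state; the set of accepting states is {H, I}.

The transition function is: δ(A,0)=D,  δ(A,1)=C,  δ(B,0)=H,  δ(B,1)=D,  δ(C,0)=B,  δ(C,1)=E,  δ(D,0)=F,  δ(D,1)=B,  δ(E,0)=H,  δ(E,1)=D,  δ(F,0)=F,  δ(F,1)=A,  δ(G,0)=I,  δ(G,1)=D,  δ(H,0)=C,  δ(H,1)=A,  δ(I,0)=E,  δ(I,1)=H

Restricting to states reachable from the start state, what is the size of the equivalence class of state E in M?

2

First remove the unreachable states {G,I}; 7 states remain.
P0 = {H} | {A,B,C,D,E,F}.
Refine {A,B,C,D,E,F} on symbol 0: members go to different blocks, giving {A,C,D,F} and {B,E}.
On input 0, block {A,C,D,F} splits into {A,D,F} and {C}.
Refine {A,D,F} on symbol 1: members go to different blocks, giving {A} and {D} and {F}.
The partition is now stable with 6 blocks: {H} | {A} | {B,E} | {C} | {D} | {F}.
The equivalence class containing E is {B,E}, of size 2.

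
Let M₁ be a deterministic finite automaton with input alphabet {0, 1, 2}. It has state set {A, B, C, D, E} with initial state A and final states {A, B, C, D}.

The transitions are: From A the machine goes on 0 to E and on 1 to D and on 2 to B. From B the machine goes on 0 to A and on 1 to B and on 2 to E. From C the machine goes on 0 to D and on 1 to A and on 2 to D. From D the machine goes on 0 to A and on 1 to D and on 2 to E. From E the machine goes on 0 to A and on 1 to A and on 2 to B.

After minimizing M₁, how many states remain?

Reachable states from the start: {A,B,D,E}. Unreachable: {C} — drop them.
Initial partition by acceptance: {A,B,D} | {E}.
Refine {A,B,D} on symbol 0: members go to different blocks, giving {B,D} and {A}.
The partition is now stable with 3 blocks: {B,D} | {E} | {A}.

3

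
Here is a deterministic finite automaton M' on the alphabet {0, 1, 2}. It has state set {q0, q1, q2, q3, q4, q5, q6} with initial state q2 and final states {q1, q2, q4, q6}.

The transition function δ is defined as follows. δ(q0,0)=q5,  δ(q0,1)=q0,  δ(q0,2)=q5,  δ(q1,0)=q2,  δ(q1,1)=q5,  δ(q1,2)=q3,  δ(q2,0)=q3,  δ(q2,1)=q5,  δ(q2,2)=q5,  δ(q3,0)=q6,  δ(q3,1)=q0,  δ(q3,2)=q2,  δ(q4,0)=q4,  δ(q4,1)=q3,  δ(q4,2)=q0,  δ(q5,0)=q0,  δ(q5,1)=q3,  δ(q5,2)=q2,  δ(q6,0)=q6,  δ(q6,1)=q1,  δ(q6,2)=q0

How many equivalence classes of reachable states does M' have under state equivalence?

States {q4} cannot be reached from the start state, so discard them.
Initial partition by acceptance: {q1,q2,q6} | {q0,q3,q5}.
Refine {q1,q2,q6} on symbol 0: members go to different blocks, giving {q1,q6} and {q2}.
Refine {q1,q6} on symbol 0: members go to different blocks, giving {q1} and {q6}.
On input 0, block {q0,q3,q5} splits into {q0,q5} and {q3}.
On input 1, block {q0,q5} splits into {q0} and {q5}.
The partition is now stable with 6 blocks: {q1} | {q0} | {q2} | {q6} | {q3} | {q5}.

6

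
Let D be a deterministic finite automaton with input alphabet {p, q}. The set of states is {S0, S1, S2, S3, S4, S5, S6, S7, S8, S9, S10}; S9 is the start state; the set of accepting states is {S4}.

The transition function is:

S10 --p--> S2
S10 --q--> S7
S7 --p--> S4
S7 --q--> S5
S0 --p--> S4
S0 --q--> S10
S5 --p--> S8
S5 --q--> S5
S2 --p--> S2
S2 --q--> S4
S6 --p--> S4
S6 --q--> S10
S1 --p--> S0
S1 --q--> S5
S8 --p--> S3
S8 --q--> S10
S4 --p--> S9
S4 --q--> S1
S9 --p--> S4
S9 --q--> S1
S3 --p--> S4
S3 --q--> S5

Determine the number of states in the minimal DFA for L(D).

9

First remove the unreachable states {S6}; 10 states remain.
P0 = {S4} | {S0,S1,S2,S3,S5,S7,S8,S9,S10}.
Split {S0,S1,S2,S3,S5,S7,S8,S9,S10} by δ(·,p) → {S1,S2,S5,S8,S10} and {S0,S3,S7,S9}.
Split {S1,S2,S5,S8,S10} by δ(·,p) → {S2,S5,S10} and {S1,S8}.
Refine {S2,S5,S10} on symbol p: members go to different blocks, giving {S2,S10} and {S5}.
On input q, block {S2,S10} splits into {S2} and {S10}.
Refine {S0,S3,S7,S9} on symbol q: members go to different blocks, giving {S3,S7} and {S0} and {S9}.
Refine {S1,S8} on symbol p: members go to different blocks, giving {S1} and {S8}.
The partition is now stable with 9 blocks: {S4} | {S2} | {S3,S7} | {S1} | {S5} | {S10} | {S0} | {S9} | {S8}.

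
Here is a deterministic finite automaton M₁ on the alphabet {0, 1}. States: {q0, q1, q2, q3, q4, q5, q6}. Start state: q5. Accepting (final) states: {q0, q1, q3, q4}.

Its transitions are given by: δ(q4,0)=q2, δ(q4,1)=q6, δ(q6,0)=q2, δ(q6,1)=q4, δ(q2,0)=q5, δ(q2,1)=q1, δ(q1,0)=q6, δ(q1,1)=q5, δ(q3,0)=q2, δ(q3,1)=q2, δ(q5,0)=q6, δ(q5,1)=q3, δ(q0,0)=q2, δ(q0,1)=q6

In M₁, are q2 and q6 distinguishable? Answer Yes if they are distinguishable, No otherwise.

Reachable states from the start: {q1,q2,q3,q4,q5,q6}. Unreachable: {q0} — drop them.
Initial partition by acceptance: {q1,q3,q4} | {q2,q5,q6}.
No further refinement is possible. Final partition (2 blocks): {q1,q3,q4} | {q2,q5,q6}.
q2 and q6 lie in the same block of the stable partition, so they are equivalent — no string distinguishes them.

No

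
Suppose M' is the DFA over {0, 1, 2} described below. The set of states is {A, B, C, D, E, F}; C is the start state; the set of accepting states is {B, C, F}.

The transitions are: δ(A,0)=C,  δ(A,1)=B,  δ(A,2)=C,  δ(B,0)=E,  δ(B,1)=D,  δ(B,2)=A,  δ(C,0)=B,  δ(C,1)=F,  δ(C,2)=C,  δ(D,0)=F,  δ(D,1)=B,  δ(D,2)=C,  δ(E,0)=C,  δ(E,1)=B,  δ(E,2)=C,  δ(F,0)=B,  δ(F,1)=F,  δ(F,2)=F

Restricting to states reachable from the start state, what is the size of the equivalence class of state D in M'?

Initial partition by acceptance: {B,C,F} | {A,D,E}.
Refine {B,C,F} on symbol 0: members go to different blocks, giving {C,F} and {B}.
The partition is now stable with 3 blocks: {C,F} | {A,D,E} | {B}.
The equivalence class containing D is {A,D,E}, of size 3.

3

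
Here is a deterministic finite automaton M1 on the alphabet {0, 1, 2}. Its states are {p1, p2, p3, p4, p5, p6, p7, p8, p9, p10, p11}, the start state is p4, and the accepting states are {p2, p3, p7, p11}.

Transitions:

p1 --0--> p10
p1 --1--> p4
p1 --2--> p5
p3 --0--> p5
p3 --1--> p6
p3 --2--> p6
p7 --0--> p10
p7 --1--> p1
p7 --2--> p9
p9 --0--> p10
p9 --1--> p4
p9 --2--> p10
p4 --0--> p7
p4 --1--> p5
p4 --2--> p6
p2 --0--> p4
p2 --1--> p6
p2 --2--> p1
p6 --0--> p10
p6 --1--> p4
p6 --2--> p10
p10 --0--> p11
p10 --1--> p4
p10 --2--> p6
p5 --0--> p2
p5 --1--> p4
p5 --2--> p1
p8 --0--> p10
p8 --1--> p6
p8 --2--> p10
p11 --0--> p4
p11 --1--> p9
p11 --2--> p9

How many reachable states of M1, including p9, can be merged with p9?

3

Reachable states from the start: {p1,p2,p4,p5,p6,p7,p9,p10,p11}. Unreachable: {p3,p8} — drop them.
P0 = {p2,p7,p11} | {p1,p4,p5,p6,p9,p10}.
On input 0, block {p1,p4,p5,p6,p9,p10} splits into {p1,p6,p9} and {p4,p5,p10}.
Stable partition: {p2,p7,p11} | {p1,p6,p9} | {p4,p5,p10} — 3 equivalence classes.
The equivalence class containing p9 is {p1,p6,p9}, of size 3.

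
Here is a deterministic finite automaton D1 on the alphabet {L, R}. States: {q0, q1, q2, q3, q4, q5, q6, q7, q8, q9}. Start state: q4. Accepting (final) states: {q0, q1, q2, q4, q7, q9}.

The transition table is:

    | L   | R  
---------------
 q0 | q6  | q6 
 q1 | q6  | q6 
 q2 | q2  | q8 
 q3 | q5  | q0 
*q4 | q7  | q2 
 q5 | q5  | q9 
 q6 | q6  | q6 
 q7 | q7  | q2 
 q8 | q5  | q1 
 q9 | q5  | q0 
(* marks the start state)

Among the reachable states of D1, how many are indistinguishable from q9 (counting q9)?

Reachable states from the start: {q0,q1,q2,q4,q5,q6,q7,q8,q9}. Unreachable: {q3} — drop them.
P0 = {q0,q1,q2,q4,q7,q9} | {q5,q6,q8}.
Split {q0,q1,q2,q4,q7,q9} by δ(·,L) → {q0,q1,q9} and {q2,q4,q7}.
On input R, block {q0,q1,q9} splits into {q0,q1} and {q9}.
Refine {q5,q6,q8} on symbol R: members go to different blocks, giving {q5} and {q6} and {q8}.
Split {q2,q4,q7} by δ(·,R) → {q4,q7} and {q2}.
The partition is now stable with 7 blocks: {q0,q1} | {q5} | {q4,q7} | {q9} | {q6} | {q8} | {q2}.
The equivalence class containing q9 is {q9}, of size 1.

1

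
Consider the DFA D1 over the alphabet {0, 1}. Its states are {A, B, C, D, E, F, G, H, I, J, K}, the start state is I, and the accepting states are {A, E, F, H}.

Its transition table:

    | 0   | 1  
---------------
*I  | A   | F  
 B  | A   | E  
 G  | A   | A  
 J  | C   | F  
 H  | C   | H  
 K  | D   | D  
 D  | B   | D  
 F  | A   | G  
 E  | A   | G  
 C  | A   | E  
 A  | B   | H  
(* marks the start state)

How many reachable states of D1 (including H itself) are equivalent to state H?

First remove the unreachable states {D,J,K}; 8 states remain.
Start with accepting vs non-accepting: {A,E,F,H} | {B,C,G,I}.
On input 0, block {A,E,F,H} splits into {A,H} and {E,F}.
On input 1, block {B,C,G,I} splits into {B,C,I} and {G}.
The partition is now stable with 4 blocks: {A,H} | {B,C,I} | {E,F} | {G}.
State H belongs to the block {A,H}, which has 2 states.

2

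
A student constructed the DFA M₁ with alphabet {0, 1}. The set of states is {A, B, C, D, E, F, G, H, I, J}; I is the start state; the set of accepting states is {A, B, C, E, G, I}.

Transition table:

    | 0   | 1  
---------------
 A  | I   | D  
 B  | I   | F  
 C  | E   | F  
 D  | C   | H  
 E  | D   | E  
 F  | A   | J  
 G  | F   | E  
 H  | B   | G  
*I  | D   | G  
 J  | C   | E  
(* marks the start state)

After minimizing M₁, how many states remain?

4

Every state is reachable, so we keep all 10.
Initial partition by acceptance: {A,B,C,E,G,I} | {D,F,H,J}.
On input 0, block {A,B,C,E,G,I} splits into {A,B,C} and {E,G,I}.
Refine {D,F,H,J} on symbol 1: members go to different blocks, giving {D,F} and {H,J}.
No further refinement is possible. Final partition (4 blocks): {A,B,C} | {D,F} | {E,G,I} | {H,J}.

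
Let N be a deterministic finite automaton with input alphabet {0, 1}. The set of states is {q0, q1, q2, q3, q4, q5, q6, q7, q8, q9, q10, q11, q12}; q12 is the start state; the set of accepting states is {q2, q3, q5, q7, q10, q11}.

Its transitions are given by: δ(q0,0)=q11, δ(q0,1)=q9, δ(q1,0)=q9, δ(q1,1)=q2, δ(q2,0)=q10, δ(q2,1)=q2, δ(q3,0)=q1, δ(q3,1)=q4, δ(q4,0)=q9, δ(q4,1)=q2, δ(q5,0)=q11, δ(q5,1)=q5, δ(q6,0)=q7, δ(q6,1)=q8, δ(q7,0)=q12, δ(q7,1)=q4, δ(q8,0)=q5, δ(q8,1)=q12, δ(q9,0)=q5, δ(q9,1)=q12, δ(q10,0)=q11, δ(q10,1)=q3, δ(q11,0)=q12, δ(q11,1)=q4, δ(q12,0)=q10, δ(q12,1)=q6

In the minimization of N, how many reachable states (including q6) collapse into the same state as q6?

Reachable states from the start: {q1,q2,q3,q4,q5,q6,q7,q8,q9,q10,q11,q12}. Unreachable: {q0} — drop them.
P0 = {q2,q3,q5,q7,q10,q11} | {q1,q4,q6,q8,q9,q12}.
Refine {q2,q3,q5,q7,q10,q11} on symbol 0: members go to different blocks, giving {q2,q5,q10} and {q3,q7,q11}.
Refine {q2,q5,q10} on symbol 0: members go to different blocks, giving {q5,q10} and {q2}.
Refine {q5,q10} on symbol 1: members go to different blocks, giving {q5} and {q10}.
Refine {q1,q4,q6,q8,q9,q12} on symbol 0: members go to different blocks, giving {q1,q4} and {q8,q9} and {q6} and {q12}.
On input 0, block {q3,q7,q11} splits into {q7,q11} and {q3}.
No further refinement is possible. Final partition (9 blocks): {q5} | {q1,q4} | {q7,q11} | {q2} | {q10} | {q8,q9} | {q6} | {q12} | {q3}.
State q6 belongs to the block {q6}, which has 1 states.

1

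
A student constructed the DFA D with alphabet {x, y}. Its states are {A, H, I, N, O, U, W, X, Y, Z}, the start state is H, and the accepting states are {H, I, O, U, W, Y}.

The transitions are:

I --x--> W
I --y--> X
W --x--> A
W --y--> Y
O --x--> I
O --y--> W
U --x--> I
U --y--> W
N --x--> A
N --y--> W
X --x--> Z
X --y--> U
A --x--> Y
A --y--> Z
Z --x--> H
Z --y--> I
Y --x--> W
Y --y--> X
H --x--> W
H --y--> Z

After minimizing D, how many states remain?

7

States {N,O} cannot be reached from the start state, so discard them.
Initial partition by acceptance: {H,I,U,W,Y} | {A,X,Z}.
Split {H,I,U,W,Y} by δ(·,x) → {H,I,U,Y} and {W}.
Refine {H,I,U,Y} on symbol x: members go to different blocks, giving {H,I,Y} and {U}.
On input x, block {A,X,Z} splits into {A,Z} and {X}.
Split {H,I,Y} by δ(·,y) → {I,Y} and {H}.
On input x, block {A,Z} splits into {A} and {Z}.
Stable partition: {I,Y} | {A} | {W} | {U} | {X} | {H} | {Z} — 7 equivalence classes.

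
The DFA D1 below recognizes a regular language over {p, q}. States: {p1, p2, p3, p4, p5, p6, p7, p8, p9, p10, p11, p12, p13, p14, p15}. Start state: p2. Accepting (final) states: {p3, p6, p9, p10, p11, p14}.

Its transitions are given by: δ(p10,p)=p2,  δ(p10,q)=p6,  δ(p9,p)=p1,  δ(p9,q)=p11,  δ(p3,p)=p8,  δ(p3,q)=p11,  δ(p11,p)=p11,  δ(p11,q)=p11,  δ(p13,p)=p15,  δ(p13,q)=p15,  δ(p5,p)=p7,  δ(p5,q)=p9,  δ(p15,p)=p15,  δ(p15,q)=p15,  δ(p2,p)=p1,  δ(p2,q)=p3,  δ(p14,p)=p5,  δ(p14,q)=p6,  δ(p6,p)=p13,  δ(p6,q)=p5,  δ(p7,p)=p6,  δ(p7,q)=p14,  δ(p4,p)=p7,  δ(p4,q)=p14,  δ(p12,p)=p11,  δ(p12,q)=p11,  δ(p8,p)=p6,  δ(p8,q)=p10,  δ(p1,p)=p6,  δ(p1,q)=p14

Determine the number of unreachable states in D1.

BFS from p2 reaches {p1, p2, p3, p5, p6, p7, p8, p9, p10, p11, p13, p14, p15}; the 2 state(s) p4, p12 are never visited.

2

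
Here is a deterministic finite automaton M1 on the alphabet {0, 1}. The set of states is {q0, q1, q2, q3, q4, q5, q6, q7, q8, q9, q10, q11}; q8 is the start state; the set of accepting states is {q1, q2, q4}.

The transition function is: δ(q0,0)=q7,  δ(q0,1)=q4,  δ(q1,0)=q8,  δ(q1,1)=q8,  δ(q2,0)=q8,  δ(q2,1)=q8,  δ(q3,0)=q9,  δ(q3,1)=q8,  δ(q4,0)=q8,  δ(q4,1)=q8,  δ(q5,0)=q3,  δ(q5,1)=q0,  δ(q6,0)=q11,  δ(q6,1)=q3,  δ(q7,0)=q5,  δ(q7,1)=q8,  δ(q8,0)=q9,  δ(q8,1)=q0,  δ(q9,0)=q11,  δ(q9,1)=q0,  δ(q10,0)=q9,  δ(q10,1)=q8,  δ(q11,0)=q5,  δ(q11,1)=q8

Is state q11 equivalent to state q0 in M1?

First remove the unreachable states {q1,q2,q6,q10}; 8 states remain.
Start with accepting vs non-accepting: {q4} | {q0,q3,q5,q7,q8,q9,q11}.
Split {q0,q3,q5,q7,q8,q9,q11} by δ(·,1) → {q3,q5,q7,q8,q9,q11} and {q0}.
On input 1, block {q3,q5,q7,q8,q9,q11} splits into {q3,q7,q11} and {q5,q8,q9}.
On input 0, block {q5,q8,q9} splits into {q5,q9} and {q8}.
The partition is now stable with 5 blocks: {q4} | {q3,q7,q11} | {q0} | {q5,q9} | {q8}.
q11 and q0 end up in different blocks, so they are distinguishable. For instance, the string '1' is accepted from only q0.

No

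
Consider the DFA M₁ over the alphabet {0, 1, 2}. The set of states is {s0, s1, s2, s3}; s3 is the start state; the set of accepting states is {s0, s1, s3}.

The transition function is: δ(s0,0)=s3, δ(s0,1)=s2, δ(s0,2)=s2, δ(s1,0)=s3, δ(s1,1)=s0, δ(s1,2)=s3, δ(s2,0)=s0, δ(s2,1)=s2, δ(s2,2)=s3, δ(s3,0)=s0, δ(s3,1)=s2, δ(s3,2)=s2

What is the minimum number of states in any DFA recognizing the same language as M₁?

2

Reachable states from the start: {s0,s2,s3}. Unreachable: {s1} — drop them.
P0 = {s0,s3} | {s2}.
Stable partition: {s0,s3} | {s2} — 2 equivalence classes.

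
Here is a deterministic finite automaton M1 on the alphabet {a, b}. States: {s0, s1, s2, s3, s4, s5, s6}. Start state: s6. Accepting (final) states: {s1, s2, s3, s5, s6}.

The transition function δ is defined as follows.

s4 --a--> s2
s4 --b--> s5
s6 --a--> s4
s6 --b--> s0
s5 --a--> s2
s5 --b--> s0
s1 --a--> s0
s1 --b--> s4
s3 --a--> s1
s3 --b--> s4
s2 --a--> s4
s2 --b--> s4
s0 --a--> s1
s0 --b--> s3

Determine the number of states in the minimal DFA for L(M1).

3

All states are reachable from the start state.
Start with accepting vs non-accepting: {s1,s2,s3,s5,s6} | {s0,s4}.
Split {s1,s2,s3,s5,s6} by δ(·,a) → {s1,s2,s6} and {s3,s5}.
The partition is now stable with 3 blocks: {s1,s2,s6} | {s0,s4} | {s3,s5}.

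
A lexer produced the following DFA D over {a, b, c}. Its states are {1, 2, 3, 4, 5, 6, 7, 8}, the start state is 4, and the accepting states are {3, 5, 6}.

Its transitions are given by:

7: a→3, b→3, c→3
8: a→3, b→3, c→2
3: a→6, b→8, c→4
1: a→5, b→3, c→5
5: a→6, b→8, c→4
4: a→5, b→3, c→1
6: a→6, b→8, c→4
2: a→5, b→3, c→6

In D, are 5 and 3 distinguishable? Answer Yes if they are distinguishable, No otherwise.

No

Reachable states from the start: {1,2,3,4,5,6,8}. Unreachable: {7} — drop them.
Initial partition by acceptance: {3,5,6} | {1,2,4,8}.
Split {1,2,4,8} by δ(·,c) → {1,2} and {4,8}.
Stable partition: {3,5,6} | {1,2} | {4,8} — 3 equivalence classes.
5 and 3 lie in the same block of the stable partition, so they are equivalent — no string distinguishes them.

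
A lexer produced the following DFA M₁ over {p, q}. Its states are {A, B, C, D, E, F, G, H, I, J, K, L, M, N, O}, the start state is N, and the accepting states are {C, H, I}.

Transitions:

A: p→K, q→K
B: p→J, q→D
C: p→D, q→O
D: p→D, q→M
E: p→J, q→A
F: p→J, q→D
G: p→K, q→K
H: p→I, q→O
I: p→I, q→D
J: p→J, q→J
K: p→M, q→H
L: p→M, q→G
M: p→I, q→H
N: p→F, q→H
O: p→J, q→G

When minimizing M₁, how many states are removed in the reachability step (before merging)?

BFS from N reaches {D, F, G, H, I, J, K, M, N, O}; the 5 state(s) A, B, C, E, L are never visited.

5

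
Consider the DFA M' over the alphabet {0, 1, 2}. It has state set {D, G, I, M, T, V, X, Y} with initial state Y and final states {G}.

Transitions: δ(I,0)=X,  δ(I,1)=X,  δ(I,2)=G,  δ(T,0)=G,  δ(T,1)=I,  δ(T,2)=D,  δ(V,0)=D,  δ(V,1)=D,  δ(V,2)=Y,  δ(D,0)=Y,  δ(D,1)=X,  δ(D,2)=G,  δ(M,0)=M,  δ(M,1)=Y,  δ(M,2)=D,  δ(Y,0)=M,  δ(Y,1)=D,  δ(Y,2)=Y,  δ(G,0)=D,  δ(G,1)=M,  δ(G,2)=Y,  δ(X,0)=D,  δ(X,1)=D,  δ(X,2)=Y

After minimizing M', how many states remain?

First remove the unreachable states {I,T,V}; 5 states remain.
Initial partition by acceptance: {G} | {D,M,X,Y}.
Split {D,M,X,Y} by δ(·,2) → {M,X,Y} and {D}.
Refine {M,X,Y} on symbol 0: members go to different blocks, giving {M,Y} and {X}.
Refine {M,Y} on symbol 1: members go to different blocks, giving {Y} and {M}.
Stable partition: {G} | {Y} | {D} | {X} | {M} — 5 equivalence classes.

5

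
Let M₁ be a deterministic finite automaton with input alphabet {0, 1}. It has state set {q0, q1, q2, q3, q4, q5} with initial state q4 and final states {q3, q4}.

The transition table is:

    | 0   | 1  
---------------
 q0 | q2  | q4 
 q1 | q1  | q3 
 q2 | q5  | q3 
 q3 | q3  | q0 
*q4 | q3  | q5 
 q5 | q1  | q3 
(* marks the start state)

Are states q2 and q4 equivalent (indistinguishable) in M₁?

No

Every state is reachable, so we keep all 6.
Initial partition by acceptance: {q3,q4} | {q0,q1,q2,q5}.
No further refinement is possible. Final partition (2 blocks): {q3,q4} | {q0,q1,q2,q5}.
q2 and q4 end up in different blocks, so they are distinguishable. For instance, the string 'ε' is accepted from only q4.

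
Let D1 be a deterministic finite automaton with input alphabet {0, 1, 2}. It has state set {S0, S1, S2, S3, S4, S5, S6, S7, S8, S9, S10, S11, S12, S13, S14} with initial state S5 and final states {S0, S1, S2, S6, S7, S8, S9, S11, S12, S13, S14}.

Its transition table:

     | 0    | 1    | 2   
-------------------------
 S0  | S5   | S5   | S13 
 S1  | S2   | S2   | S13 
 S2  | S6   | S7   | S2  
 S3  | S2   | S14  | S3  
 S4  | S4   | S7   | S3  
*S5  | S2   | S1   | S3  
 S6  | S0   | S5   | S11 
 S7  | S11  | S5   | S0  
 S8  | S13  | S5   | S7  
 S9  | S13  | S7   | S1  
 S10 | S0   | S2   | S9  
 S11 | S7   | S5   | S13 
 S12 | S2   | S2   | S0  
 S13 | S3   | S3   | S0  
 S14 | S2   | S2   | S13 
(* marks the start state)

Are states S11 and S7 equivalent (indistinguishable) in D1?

Yes

States {S4,S8,S9,S10,S12} cannot be reached from the start state, so discard them.
Initial partition by acceptance: {S0,S1,S2,S6,S7,S11,S13,S14} | {S3,S5}.
On input 0, block {S0,S1,S2,S6,S7,S11,S13,S14} splits into {S1,S2,S6,S7,S11,S14} and {S0,S13}.
Split {S1,S2,S6,S7,S11,S14} by δ(·,0) → {S1,S2,S7,S11,S14} and {S6}.
Refine {S1,S2,S7,S11,S14} on symbol 0: members go to different blocks, giving {S1,S7,S11,S14} and {S2}.
On input 0, block {S1,S7,S11,S14} splits into {S1,S14} and {S7,S11}.
No further refinement is possible. Final partition (6 blocks): {S1,S14} | {S3,S5} | {S0,S13} | {S6} | {S2} | {S7,S11}.
S11 and S7 lie in the same block of the stable partition, so they are equivalent — no string distinguishes them.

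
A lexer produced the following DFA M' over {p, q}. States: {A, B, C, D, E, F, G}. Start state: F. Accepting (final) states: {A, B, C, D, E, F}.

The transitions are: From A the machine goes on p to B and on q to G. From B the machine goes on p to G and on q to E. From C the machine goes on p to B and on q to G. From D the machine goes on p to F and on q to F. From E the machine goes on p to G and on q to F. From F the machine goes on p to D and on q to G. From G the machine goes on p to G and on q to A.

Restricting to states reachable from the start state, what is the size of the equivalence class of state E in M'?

States {C} cannot be reached from the start state, so discard them.
Start with accepting vs non-accepting: {A,B,D,E,F} | {G}.
Refine {A,B,D,E,F} on symbol p: members go to different blocks, giving {A,D,F} and {B,E}.
On input p, block {A,D,F} splits into {D,F} and {A}.
Split {D,F} by δ(·,q) → {D} and {F}.
On input q, block {B,E} splits into {B} and {E}.
No further refinement is possible. Final partition (6 blocks): {D} | {G} | {B} | {A} | {F} | {E}.
State E belongs to the block {E}, which has 1 states.

1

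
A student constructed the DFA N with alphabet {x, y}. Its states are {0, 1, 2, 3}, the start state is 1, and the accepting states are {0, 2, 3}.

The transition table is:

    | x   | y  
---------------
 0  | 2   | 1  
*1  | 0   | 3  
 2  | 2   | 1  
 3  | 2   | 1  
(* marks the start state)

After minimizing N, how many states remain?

2

Initial partition by acceptance: {0,2,3} | {1}.
No further refinement is possible. Final partition (2 blocks): {0,2,3} | {1}.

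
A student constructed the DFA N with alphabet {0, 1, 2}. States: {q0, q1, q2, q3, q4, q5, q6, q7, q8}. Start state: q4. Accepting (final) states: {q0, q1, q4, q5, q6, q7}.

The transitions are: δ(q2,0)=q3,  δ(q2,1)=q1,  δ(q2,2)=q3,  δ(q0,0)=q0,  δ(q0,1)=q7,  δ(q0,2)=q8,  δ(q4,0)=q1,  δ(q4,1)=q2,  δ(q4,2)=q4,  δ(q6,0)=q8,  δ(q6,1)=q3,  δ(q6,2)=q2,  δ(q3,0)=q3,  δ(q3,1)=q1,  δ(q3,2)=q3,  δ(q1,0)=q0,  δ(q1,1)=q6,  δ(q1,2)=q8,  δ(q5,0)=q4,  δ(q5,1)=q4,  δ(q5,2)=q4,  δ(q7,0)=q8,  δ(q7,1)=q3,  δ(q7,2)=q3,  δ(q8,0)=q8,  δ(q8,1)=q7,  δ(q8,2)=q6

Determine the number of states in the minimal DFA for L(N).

States {q5} cannot be reached from the start state, so discard them.
P0 = {q0,q1,q4,q6,q7} | {q2,q3,q8}.
Refine {q0,q1,q4,q6,q7} on symbol 0: members go to different blocks, giving {q0,q1,q4} and {q6,q7}.
Refine {q0,q1,q4} on symbol 1: members go to different blocks, giving {q0,q1} and {q4}.
Refine {q2,q3,q8} on symbol 1: members go to different blocks, giving {q2,q3} and {q8}.
Stable partition: {q0,q1} | {q2,q3} | {q6,q7} | {q4} | {q8} — 5 equivalence classes.

5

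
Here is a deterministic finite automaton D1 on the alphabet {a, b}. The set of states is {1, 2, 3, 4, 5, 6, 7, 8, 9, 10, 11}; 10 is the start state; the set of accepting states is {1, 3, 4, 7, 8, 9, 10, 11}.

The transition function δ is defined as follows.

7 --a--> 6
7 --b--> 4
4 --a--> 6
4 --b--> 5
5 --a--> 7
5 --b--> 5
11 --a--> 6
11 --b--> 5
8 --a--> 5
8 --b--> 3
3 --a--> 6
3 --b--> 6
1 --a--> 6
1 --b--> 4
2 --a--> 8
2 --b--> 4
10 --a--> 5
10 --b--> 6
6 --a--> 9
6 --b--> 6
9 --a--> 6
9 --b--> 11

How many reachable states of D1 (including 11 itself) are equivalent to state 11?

States {1,2,3,8} cannot be reached from the start state, so discard them.
Start with accepting vs non-accepting: {4,7,9,10,11} | {5,6}.
Split {4,7,9,10,11} by δ(·,b) → {4,10,11} and {7,9}.
Stable partition: {4,10,11} | {5,6} | {7,9} — 3 equivalence classes.
The equivalence class containing 11 is {4,10,11}, of size 3.

3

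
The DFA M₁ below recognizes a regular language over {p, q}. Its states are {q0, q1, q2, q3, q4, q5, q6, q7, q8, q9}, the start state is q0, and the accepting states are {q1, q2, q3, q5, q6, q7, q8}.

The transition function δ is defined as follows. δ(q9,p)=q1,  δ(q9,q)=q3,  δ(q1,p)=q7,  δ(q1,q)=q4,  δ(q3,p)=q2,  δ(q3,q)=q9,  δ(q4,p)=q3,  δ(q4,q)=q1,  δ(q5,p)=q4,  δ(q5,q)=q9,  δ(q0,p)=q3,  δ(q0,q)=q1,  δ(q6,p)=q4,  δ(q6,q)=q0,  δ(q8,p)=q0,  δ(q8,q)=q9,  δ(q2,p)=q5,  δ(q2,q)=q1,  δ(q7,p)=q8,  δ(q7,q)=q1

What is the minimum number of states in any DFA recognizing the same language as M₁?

Reachable states from the start: {q0,q1,q2,q3,q4,q5,q7,q8,q9}. Unreachable: {q6} — drop them.
Start with accepting vs non-accepting: {q1,q2,q3,q5,q7,q8} | {q0,q4,q9}.
On input p, block {q1,q2,q3,q5,q7,q8} splits into {q1,q2,q3,q7} and {q5,q8}.
On input p, block {q1,q2,q3,q7} splits into {q1,q3} and {q2,q7}.
Stable partition: {q1,q3} | {q0,q4,q9} | {q5,q8} | {q2,q7} — 4 equivalence classes.

4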